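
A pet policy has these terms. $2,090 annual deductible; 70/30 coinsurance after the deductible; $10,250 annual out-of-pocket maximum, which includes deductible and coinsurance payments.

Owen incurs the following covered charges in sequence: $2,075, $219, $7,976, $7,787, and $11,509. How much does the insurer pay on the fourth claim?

#1 ($2,075): entire amount goes to the deductible. Owner owes $2,075 (running OOP $2,075). Insurer: $2,075 − $2,075 = $0.
#2 ($219): $15 finishes the deductible; $204 goes to coinsurance; coinsurance $204 × 30% = $61.20. Owner pays $76.20; OOP now $2,151.20. Insurer: $219 − $76.20 = $142.80.
#3 ($7,976): 30% coinsurance on $7,976 = $2,392.80. Owner owes $2,392.80 (running OOP $4,544). Plan pays $7,976 − $2,392.80 = $5,583.20.
#4 ($7,787): deductible already satisfied, so owner's share is 30% × $7,787 = $2,336.10. Owner pays $2,336.10; OOP now $6,880.10. Insurer: $7,787 − $2,336.10 = $5,450.90.

$5,450.90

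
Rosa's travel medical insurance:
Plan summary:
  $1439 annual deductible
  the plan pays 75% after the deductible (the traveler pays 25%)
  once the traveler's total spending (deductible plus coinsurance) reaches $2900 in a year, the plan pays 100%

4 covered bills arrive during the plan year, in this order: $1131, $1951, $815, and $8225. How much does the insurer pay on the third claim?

$611.25

Claim 1 ($1131): fully absorbed by the deductible. Cost to traveler: $1131. OOP to date $1131. Plan pays $1131 − $1131 = $0.
Claim 2 ($1951): $308 to deductible, leaving $1643; 25% of $1643 = $410.75. Traveler owes $718.75 (running OOP $1849.75). Insurer: $1951 − $718.75 = $1232.25.
Claim 3 ($815): deductible met; 25% of $815 = $203.75. Traveler pays $203.75; OOP now $2053.50. Insurer: $815 − $203.75 = $611.25.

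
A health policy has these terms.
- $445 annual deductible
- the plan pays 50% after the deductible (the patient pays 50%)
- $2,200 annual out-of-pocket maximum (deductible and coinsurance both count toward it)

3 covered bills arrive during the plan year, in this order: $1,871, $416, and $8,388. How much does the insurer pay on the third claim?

#1 ($1,871): $445 to deductible, leaving $1,426; 50% of $1,426 = $713. Patient owes $1,158 (running OOP $1,158). Insurer: $1,871 − $1,158 = $713.
#2 ($416): deductible already satisfied, so patient's share is 50% × $416 = $208. Patient pays $208; OOP now $1,366. Plan pays $416 − $208 = $208.
#3 ($8,388): 50% coinsurance on $8,388 = $4,194. OOP would hit $5,560 > $2,200, so the cap limits the patient to $2,200 − $1,366 = $834. Plan pays $8,388 − $834 = $7,554.

$7,554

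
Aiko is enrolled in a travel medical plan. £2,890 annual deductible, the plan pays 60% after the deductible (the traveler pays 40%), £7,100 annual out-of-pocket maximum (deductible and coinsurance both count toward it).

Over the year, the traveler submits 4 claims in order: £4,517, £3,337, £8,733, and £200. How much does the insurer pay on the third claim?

Claim 1 — £4,517: £2,890 finishes the deductible; £1,627 goes to coinsurance; 40% of £1,627 = £650.80. Cost to traveler: £3,540.80. OOP to date £3,540.80. Plan pays £4,517 − £3,540.80 = £976.20.
Claim 2 — £3,337: deductible met; 40% of £3,337 = £1,334.80. Traveler owes £1,334.80 (running OOP £4,875.60). Insurer: £3,337 − £1,334.80 = £2,002.20.
Claim 3 — £8,733: deductible met; 40% of £8,733 = £3,493.20. OOP would hit £8,368.80 > £7,100, so the cap limits the traveler to £7,100 − £4,875.60 = £2,224.40. Insurer: £8,733 − £2,224.40 = £6,508.60.

£6,508.60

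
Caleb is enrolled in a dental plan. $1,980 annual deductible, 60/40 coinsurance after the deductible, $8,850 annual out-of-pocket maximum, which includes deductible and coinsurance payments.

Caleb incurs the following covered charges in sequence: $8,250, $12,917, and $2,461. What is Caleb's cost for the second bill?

#1 ($8,250): deductible takes $1,980, $6,270 remains; coinsurance $6,270 × 40% = $2,508. Patient pays $4,488; OOP now $4,488.
#2 ($12,917): 40% coinsurance on $12,917 = $5,166.80. That would push OOP to $9,654.80, over the $8,850 cap, so patient pays $8,850 − $4,488 = $4,362.

$4,362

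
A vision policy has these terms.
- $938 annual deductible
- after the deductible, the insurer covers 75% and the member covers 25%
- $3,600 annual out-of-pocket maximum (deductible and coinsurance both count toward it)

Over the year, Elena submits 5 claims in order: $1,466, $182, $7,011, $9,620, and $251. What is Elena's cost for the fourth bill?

$731.75

Claim 1 — $1,466: $938 finishes the deductible; $528 goes to coinsurance; 25% of $528 = $132. Cost to member: $1,070. OOP to date $1,070.
Claim 2 — $182: 25% coinsurance on $182 = $45.50. Cost to member: $45.50. OOP to date $1,115.50.
Claim 3 — $7,011: 25% coinsurance on $7,011 = $1,752.75. Member pays $1,752.75; OOP now $2,868.25.
Claim 4 — $9,620: deductible met; 25% of $9,620 = $2,405. Adding that to $2,868.25 gives $5,273.25, past the $3,600 cap; member pays only $3,600 − $2,868.25 = $731.75.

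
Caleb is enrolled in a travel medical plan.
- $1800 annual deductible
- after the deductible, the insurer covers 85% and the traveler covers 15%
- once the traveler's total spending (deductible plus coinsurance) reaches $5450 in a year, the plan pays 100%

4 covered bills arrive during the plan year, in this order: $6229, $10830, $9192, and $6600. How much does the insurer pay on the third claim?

Claim 1 ($6229): $1800 finishes the deductible; $4429 goes to coinsurance; coinsurance $4429 × 15% = $664.35. Traveler owes $2464.35 (running OOP $2464.35). Insurer: $6229 − $2464.35 = $3764.65.
Claim 2 ($10830): deductible met; 15% of $10830 = $1624.50. Traveler pays $1624.50; OOP now $4088.85. Plan pays $10830 − $1624.50 = $9205.50.
Claim 3 ($9192): deductible already satisfied, so traveler's share is 15% × $9192 = $1378.80. OOP would hit $5467.65 > $5450, so the cap limits the traveler to $5450 − $4088.85 = $1361.15. Plan pays $9192 − $1361.15 = $7830.85.

$7830.85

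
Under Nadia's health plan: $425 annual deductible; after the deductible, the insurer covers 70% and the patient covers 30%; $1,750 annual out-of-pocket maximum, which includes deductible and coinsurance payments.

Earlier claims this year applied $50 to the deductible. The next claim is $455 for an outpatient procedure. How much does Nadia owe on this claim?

$399

Deductible still to meet: $425 − $50 = $375.
After the $375 deductible portion, $455 − $375 = $80 is subject to coinsurance.
Patient's 30% share of $80 is $24.
That puts the patient's cost at $375 + $24 = $399 before any cap.
Year-to-date out-of-pocket becomes $50 + $399 = $449, still under the $1,750 maximum, so no cap applies.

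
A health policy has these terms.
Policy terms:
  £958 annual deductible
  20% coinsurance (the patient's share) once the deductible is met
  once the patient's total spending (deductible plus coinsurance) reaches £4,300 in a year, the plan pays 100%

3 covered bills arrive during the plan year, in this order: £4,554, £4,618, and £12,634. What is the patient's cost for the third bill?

£1,699.20

Bill 1, £4,554: deductible takes £958, £3,596 remains; 20% of £3,596 = £719.20. Patient owes £1,677.20 (running OOP £1,677.20).
Bill 2, £4,618: 20% coinsurance on £4,618 = £923.60. Patient pays £923.60; OOP now £2,600.80.
Bill 3, £12,634: deductible met; 20% of £12,634 = £2,526.80. Adding that to £2,600.80 gives £5,127.60, past the £4,300 cap; patient pays only £4,300 − £2,600.80 = £1,699.20.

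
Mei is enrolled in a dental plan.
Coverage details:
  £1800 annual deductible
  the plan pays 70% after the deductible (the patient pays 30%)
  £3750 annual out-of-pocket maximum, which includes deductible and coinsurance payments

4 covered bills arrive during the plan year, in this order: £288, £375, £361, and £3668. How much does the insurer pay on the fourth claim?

Claim 1 (£288): entire amount goes to the deductible. Patient pays £288; OOP now £288. Plan pays £288 − £288 = £0.
Claim 2 (£375): fully absorbed by the deductible. Cost to patient: £375. OOP to date £663. Plan pays £375 − £375 = £0.
Claim 3 (£361): all of it applies to the deductible. Patient pays £361; OOP now £1024. Insurer: £361 − £361 = £0.
Claim 4 (£3668): £776 finishes the deductible; £2892 goes to coinsurance; coinsurance £2892 × 30% = £867.60. Cost to patient: £1643.60. OOP to date £2667.60. Insurer: £3668 − £1643.60 = £2024.40.

£2024.40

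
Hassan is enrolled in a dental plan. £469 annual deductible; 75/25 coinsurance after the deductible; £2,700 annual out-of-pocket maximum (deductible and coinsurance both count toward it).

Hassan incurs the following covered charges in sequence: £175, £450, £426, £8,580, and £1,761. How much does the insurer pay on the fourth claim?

#1 (£175): entire amount goes to the deductible. Cost to patient: £175. OOP to date £175. Insurer: £175 − £175 = £0.
#2 (£450): £294 to deductible, leaving £156; coinsurance £156 × 25% = £39. Patient owes £333 (running OOP £508). Plan pays £450 − £333 = £117.
#3 (£426): 25% coinsurance on £426 = £106.50. Patient owes £106.50 (running OOP £614.50). Plan pays £426 − £106.50 = £319.50.
#4 (£8,580): deductible already satisfied, so patient's share is 25% × £8,580 = £2,145. Adding that to £614.50 gives £2,759.50, past the £2,700 cap; patient pays only £2,700 − £614.50 = £2,085.50. Insurer: £8,580 − £2,085.50 = £6,494.50.

£6,494.50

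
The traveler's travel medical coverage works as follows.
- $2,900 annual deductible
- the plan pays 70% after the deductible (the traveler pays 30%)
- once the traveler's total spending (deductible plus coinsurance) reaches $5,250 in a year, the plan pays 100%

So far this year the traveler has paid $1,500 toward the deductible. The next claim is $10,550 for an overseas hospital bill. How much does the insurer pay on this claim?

Remaining deductible: $2,900 − $1,500 = $1,400.
After the $1,400 deductible portion, $10,550 − $1,400 = $9,150 is subject to coinsurance.
30% of $9,150 = $2,745 falls to the traveler.
That puts the traveler's cost at $1,400 + $2,745 = $4,145 before any cap.
Adding $4,145 to the $1,500 already spent would give $5,645, which exceeds the $5,250 cap; the traveler pays just $5,250 − $1,500 = $3,750.
The plan picks up $10,550 − $3,750 = $6,800.

$6,800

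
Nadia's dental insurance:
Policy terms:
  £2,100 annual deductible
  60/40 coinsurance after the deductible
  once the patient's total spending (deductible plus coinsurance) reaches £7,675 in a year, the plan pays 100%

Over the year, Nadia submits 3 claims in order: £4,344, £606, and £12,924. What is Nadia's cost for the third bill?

Bill 1, £4,344: £2,100 finishes the deductible; £2,244 goes to coinsurance; patient's 40% is £897.60. Cost to patient: £2,997.60. OOP to date £2,997.60.
Bill 2, £606: deductible already satisfied, so patient's share is 40% × £606 = £242.40. Cost to patient: £242.40. OOP to date £3,240.
Bill 3, £12,924: 40% coinsurance on £12,924 = £5,169.60. OOP would hit £8,409.60 > £7,675, so the cap limits the patient to £7,675 − £3,240 = £4,435.

£4,435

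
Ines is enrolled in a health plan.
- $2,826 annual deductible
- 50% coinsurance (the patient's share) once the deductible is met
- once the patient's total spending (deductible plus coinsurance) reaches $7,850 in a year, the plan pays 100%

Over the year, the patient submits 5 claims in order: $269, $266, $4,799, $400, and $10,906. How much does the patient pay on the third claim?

Claim 1 — $269: entire amount goes to the deductible. Patient owes $269 (running OOP $269).
Claim 2 — $266: all of it applies to the deductible. Patient pays $266; OOP now $535.
Claim 3 — $4,799: deductible takes $2,291, $2,508 remains; coinsurance $2,508 × 50% = $1,254. Patient owes $3,545 (running OOP $4,080).

$3,545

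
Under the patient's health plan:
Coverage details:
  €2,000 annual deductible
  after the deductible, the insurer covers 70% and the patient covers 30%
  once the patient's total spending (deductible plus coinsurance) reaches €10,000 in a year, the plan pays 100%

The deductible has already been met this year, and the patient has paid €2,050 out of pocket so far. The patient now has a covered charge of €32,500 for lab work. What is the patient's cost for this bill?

€7,950

The deductible is already satisfied, so the full bill goes to coinsurance.
Patient's 30% share of €32,500 is €9,750.
That would bring total out-of-pocket to €11,800, past the €10,000 cap. The patient is capped at €10,000 − €2,050 = €7,950 on this claim.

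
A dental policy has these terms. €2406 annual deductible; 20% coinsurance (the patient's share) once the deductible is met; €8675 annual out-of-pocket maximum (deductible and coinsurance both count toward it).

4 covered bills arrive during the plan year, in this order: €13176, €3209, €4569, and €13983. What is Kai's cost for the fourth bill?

€2559.40

Claim 1 (€13176): €2406 finishes the deductible; €10770 goes to coinsurance; coinsurance €10770 × 20% = €2154. Patient owes €4560 (running OOP €4560).
Claim 2 (€3209): deductible already satisfied, so patient's share is 20% × €3209 = €641.80. Patient owes €641.80 (running OOP €5201.80).
Claim 3 (€4569): deductible already satisfied, so patient's share is 20% × €4569 = €913.80. Cost to patient: €913.80. OOP to date €6115.60.
Claim 4 (€13983): deductible already satisfied, so patient's share is 20% × €13983 = €2796.60. That would push OOP to €8912.20, over the €8675 cap, so patient pays €8675 − €6115.60 = €2559.40.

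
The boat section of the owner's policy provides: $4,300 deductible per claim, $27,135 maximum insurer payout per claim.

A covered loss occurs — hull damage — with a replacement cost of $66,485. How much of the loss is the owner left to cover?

$39,350

Subtract the deductible: $66,485 − $4,300 = $62,185.
The $27,135 per-incident cap binds; insurer pays $27,135.
Out of pocket: $66,485 − $27,135 = $39,350.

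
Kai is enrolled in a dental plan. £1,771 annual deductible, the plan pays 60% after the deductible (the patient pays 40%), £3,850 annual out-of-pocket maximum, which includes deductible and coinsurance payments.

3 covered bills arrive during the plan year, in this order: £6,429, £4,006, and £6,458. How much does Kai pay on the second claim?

Bill 1, £6,429: £1,771 finishes the deductible; £4,658 goes to coinsurance; 40% of £4,658 = £1,863.20. Patient owes £3,634.20 (running OOP £3,634.20).
Bill 2, £4,006: deductible already satisfied, so patient's share is 40% × £4,006 = £1,602.40. That would push OOP to £5,236.60, over the £3,850 cap, so patient pays £3,850 − £3,634.20 = £215.80.

£215.80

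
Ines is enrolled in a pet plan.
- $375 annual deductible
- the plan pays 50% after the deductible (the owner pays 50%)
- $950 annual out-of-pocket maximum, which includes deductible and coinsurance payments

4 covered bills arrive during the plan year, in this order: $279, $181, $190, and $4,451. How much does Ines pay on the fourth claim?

$437.50

Bill 1, $279: entire amount goes to the deductible. Owner owes $279 (running OOP $279).
Bill 2, $181: $96 to deductible, leaving $85; 50% of $85 = $42.50. Owner owes $138.50 (running OOP $417.50).
Bill 3, $190: deductible met; 50% of $190 = $95. Cost to owner: $95. OOP to date $512.50.
Bill 4, $4,451: deductible met; 50% of $4,451 = $2,225.50. That would push OOP to $2,738, over the $950 cap, so owner pays $950 − $512.50 = $437.50.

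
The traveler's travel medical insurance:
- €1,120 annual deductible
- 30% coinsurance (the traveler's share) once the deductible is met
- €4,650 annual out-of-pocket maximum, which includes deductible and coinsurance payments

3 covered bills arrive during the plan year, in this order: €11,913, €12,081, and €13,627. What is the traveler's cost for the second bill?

#1 (€11,913): €1,120 finishes the deductible; €10,793 goes to coinsurance; coinsurance €10,793 × 30% = €3,237.90. Traveler pays €4,357.90; OOP now €4,357.90.
#2 (€12,081): deductible already satisfied, so traveler's share is 30% × €12,081 = €3,624.30. That would push OOP to €7,982.20, over the €4,650 cap, so traveler pays €4,650 − €4,357.90 = €292.10.

€292.10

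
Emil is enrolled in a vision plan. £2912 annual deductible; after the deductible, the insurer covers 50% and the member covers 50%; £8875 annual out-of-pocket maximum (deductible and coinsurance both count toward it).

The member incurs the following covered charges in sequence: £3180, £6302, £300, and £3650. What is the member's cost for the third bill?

£150

#1 (£3180): £2912 finishes the deductible; £268 goes to coinsurance; member's 50% is £134. Member owes £3046 (running OOP £3046).
#2 (£6302): 50% coinsurance on £6302 = £3151. Member pays £3151; OOP now £6197.
#3 (£300): deductible already satisfied, so member's share is 50% × £300 = £150. Cost to member: £150. OOP to date £6347.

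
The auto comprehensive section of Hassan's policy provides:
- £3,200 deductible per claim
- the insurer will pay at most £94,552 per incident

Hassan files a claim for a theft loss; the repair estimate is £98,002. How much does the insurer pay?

Subtract the deductible: £98,002 − £3,200 = £94,802.
£94,802 exceeds the £94,552 limit, so the insurer pays the limit: £94,552.

£94,552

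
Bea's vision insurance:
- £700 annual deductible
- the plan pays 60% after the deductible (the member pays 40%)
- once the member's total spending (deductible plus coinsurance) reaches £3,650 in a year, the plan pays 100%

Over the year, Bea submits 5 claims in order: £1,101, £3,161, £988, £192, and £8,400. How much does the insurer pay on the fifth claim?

£7,346.80

Bill 1, £1,101: £700 finishes the deductible; £401 goes to coinsurance; coinsurance £401 × 40% = £160.40. Cost to member: £860.40. OOP to date £860.40. Insurer: £1,101 − £860.40 = £240.60.
Bill 2, £3,161: deductible met; 40% of £3,161 = £1,264.40. Member pays £1,264.40; OOP now £2,124.80. Plan pays £3,161 − £1,264.40 = £1,896.60.
Bill 3, £988: deductible met; 40% of £988 = £395.20. Cost to member: £395.20. OOP to date £2,520. Plan pays £988 − £395.20 = £592.80.
Bill 4, £192: deductible met; 40% of £192 = £76.80. Member owes £76.80 (running OOP £2,596.80). Insurer: £192 − £76.80 = £115.20.
Bill 5, £8,400: deductible already satisfied, so member's share is 40% × £8,400 = £3,360. Adding that to £2,596.80 gives £5,956.80, past the £3,650 cap; member pays only £3,650 − £2,596.80 = £1,053.20. Insurer: £8,400 − £1,053.20 = £7,346.80.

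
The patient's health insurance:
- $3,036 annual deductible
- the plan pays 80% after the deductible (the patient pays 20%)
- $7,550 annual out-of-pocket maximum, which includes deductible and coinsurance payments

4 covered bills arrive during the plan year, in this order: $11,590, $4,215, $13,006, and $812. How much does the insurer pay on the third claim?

$11,045.80

Claim 1 ($11,590): deductible takes $3,036, $8,554 remains; patient's 20% is $1,710.80. Cost to patient: $4,746.80. OOP to date $4,746.80. Insurer: $11,590 − $4,746.80 = $6,843.20.
Claim 2 ($4,215): deductible already satisfied, so patient's share is 20% × $4,215 = $843. Patient owes $843 (running OOP $5,589.80). Plan pays $4,215 − $843 = $3,372.
Claim 3 ($13,006): deductible already satisfied, so patient's share is 20% × $13,006 = $2,601.20. Adding that to $5,589.80 gives $8,191, past the $7,550 cap; patient pays only $7,550 − $5,589.80 = $1,960.20. Plan pays $13,006 − $1,960.20 = $11,045.80.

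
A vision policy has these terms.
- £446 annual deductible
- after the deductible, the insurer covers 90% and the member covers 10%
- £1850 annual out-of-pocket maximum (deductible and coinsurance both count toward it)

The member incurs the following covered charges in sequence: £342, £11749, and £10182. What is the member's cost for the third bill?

Claim 1 (£342): all of it applies to the deductible. Member pays £342; OOP now £342.
Claim 2 (£11749): £104 to deductible, leaving £11645; coinsurance £11645 × 10% = £1164.50. Cost to member: £1268.50. OOP to date £1610.50.
Claim 3 (£10182): deductible met; 10% of £10182 = £1018.20. That would push OOP to £2628.70, over the £1850 cap, so member pays £1850 − £1610.50 = £239.50.

£239.50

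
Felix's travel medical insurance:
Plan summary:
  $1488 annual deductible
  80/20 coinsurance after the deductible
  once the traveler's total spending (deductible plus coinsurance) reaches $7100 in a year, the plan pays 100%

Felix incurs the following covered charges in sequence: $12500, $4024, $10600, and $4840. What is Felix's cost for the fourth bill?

Claim 1 — $12500: $1488 finishes the deductible; $11012 goes to coinsurance; coinsurance $11012 × 20% = $2202.40. Cost to traveler: $3690.40. OOP to date $3690.40.
Claim 2 — $4024: deductible already satisfied, so traveler's share is 20% × $4024 = $804.80. Traveler owes $804.80 (running OOP $4495.20).
Claim 3 — $10600: deductible met; 20% of $10600 = $2120. Traveler owes $2120 (running OOP $6615.20).
Claim 4 — $4840: deductible already satisfied, so traveler's share is 20% × $4840 = $968. Adding that to $6615.20 gives $7583.20, past the $7100 cap; traveler pays only $7100 − $6615.20 = $484.80.

$484.80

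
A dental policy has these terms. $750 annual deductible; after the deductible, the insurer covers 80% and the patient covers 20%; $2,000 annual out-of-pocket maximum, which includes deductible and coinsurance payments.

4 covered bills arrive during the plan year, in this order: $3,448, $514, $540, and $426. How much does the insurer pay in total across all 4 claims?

Claim 1 ($3,448): $750 finishes the deductible; $2,698 goes to coinsurance; coinsurance $2,698 × 20% = $539.60. Patient owes $1,289.60 (running OOP $1,289.60). Insurer: $3,448 − $1,289.60 = $2,158.40.
Claim 2 ($514): 20% coinsurance on $514 = $102.80. Patient owes $102.80 (running OOP $1,392.40). Plan pays $514 − $102.80 = $411.20.
Claim 3 ($540): 20% coinsurance on $540 = $108. Patient pays $108; OOP now $1,500.40. Insurer: $540 − $108 = $432.
Claim 4 ($426): deductible already satisfied, so patient's share is 20% × $426 = $85.20. Patient owes $85.20 (running OOP $1,585.60). Plan pays $426 − $85.20 = $340.80.
Insurer total = bills − patient's total = $4,928 − $1,585.60 = $3,342.40.

$3,342.40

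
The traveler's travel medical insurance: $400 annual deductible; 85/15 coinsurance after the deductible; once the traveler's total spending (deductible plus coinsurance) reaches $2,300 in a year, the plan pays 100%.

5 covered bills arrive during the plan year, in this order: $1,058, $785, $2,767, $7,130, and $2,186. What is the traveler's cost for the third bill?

$415.05

#1 ($1,058): $400 finishes the deductible; $658 goes to coinsurance; traveler's 15% is $98.70. Traveler pays $498.70; OOP now $498.70.
#2 ($785): deductible met; 15% of $785 = $117.75. Cost to traveler: $117.75. OOP to date $616.45.
#3 ($2,767): deductible met; 15% of $2,767 = $415.05. Cost to traveler: $415.05. OOP to date $1,031.50.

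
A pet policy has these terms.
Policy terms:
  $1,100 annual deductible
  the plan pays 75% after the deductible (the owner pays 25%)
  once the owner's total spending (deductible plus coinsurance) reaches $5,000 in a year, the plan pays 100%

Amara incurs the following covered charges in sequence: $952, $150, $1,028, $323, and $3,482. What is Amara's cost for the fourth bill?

Bill 1, $952: all of it applies to the deductible. Owner owes $952 (running OOP $952).
Bill 2, $150: $148 to deductible, leaving $2; 25% of $2 = $0.50. Cost to owner: $148.50. OOP to date $1,100.50.
Bill 3, $1,028: deductible already satisfied, so owner's share is 25% × $1,028 = $257. Owner owes $257 (running OOP $1,357.50).
Bill 4, $323: 25% coinsurance on $323 = $80.75. Cost to owner: $80.75. OOP to date $1,438.25.

$80.75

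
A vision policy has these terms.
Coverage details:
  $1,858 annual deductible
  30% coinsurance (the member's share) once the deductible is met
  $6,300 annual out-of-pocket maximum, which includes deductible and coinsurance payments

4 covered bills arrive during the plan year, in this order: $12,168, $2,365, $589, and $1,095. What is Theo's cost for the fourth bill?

Claim 1 ($12,168): $1,858 finishes the deductible; $10,310 goes to coinsurance; coinsurance $10,310 × 30% = $3,093. Member owes $4,951 (running OOP $4,951).
Claim 2 ($2,365): deductible met; 30% of $2,365 = $709.50. Cost to member: $709.50. OOP to date $5,660.50.
Claim 3 ($589): deductible already satisfied, so member's share is 30% × $589 = $176.70. Member owes $176.70 (running OOP $5,837.20).
Claim 4 ($1,095): 30% coinsurance on $1,095 = $328.50. Member pays $328.50; OOP now $6,165.70.

$328.50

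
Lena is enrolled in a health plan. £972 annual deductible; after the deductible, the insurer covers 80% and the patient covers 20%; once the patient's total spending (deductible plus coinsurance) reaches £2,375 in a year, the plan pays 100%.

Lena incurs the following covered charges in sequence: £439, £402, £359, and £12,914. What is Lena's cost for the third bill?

Bill 1, £439: all of it applies to the deductible. Patient owes £439 (running OOP £439).
Bill 2, £402: fully absorbed by the deductible. Patient pays £402; OOP now £841.
Bill 3, £359: £131 finishes the deductible; £228 goes to coinsurance; patient's 20% is £45.60. Cost to patient: £176.60. OOP to date £1,017.60.

£176.60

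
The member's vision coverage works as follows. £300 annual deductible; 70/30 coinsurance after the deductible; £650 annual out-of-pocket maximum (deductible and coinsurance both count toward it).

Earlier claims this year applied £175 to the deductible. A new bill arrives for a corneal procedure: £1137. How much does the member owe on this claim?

£428.60

Remaining deductible: £300 − £175 = £125.
After the £125 deductible portion, £1137 − £125 = £1012 is subject to coinsurance.
Member's 30% share of £1012 is £303.60.
Member responsibility before any cap: £125 + £303.60 = £428.60.
Total out-of-pocket so far would be £175 + £428.60 = £603.60, below the £650 cap — no reduction.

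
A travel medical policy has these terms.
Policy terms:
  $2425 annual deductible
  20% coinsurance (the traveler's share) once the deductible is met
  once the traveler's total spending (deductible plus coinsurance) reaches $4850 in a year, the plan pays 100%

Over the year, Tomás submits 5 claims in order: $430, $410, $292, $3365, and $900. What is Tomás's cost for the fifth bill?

$180

Claim 1 ($430): all of it applies to the deductible. Traveler owes $430 (running OOP $430).
Claim 2 ($410): all of it applies to the deductible. Traveler pays $410; OOP now $840.
Claim 3 ($292): entire amount goes to the deductible. Traveler pays $292; OOP now $1132.
Claim 4 ($3365): $1293 finishes the deductible; $2072 goes to coinsurance; coinsurance $2072 × 20% = $414.40. Traveler owes $1707.40 (running OOP $2839.40).
Claim 5 ($900): deductible met; 20% of $900 = $180. Traveler owes $180 (running OOP $3019.40).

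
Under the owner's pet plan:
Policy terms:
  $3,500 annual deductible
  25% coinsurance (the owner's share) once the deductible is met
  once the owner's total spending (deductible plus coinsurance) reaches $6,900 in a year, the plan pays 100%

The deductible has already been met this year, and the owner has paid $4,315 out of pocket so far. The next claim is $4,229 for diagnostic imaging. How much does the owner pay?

$1,057.25

With the deductible met, the entire $4,229 is subject to coinsurance.
Coinsurance: $4,229 × 25% = $1,057.25.
Total out-of-pocket so far would be $4,315 + $1,057.25 = $5,372.25, below the $6,900 cap — no reduction.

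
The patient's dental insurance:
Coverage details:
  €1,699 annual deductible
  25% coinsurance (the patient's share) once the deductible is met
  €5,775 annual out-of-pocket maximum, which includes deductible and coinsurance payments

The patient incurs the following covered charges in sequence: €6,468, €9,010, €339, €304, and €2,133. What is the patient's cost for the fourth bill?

Claim 1 — €6,468: deductible takes €1,699, €4,769 remains; patient's 25% is €1,192.25. Patient pays €2,891.25; OOP now €2,891.25.
Claim 2 — €9,010: 25% coinsurance on €9,010 = €2,252.50. Cost to patient: €2,252.50. OOP to date €5,143.75.
Claim 3 — €339: 25% coinsurance on €339 = €84.75. Cost to patient: €84.75. OOP to date €5,228.50.
Claim 4 — €304: deductible already satisfied, so patient's share is 25% × €304 = €76. Cost to patient: €76. OOP to date €5,304.50.

€76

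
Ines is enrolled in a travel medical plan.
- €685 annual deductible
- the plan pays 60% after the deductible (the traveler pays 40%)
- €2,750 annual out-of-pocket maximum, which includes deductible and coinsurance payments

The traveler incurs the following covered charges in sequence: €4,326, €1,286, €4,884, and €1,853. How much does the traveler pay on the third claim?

€94.20

#1 (€4,326): deductible takes €685, €3,641 remains; coinsurance €3,641 × 40% = €1,456.40. Traveler owes €2,141.40 (running OOP €2,141.40).
#2 (€1,286): deductible already satisfied, so traveler's share is 40% × €1,286 = €514.40. Traveler pays €514.40; OOP now €2,655.80.
#3 (€4,884): 40% coinsurance on €4,884 = €1,953.60. That would push OOP to €4,609.40, over the €2,750 cap, so traveler pays €2,750 − €2,655.80 = €94.20.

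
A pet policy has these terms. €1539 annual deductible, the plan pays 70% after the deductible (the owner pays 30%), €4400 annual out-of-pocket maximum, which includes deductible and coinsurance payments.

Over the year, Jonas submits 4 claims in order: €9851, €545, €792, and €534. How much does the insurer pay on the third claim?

€588.10

Bill 1, €9851: €1539 to deductible, leaving €8312; 30% of €8312 = €2493.60. Cost to owner: €4032.60. OOP to date €4032.60. Insurer: €9851 − €4032.60 = €5818.40.
Bill 2, €545: deductible already satisfied, so owner's share is 30% × €545 = €163.50. Owner pays €163.50; OOP now €4196.10. Insurer: €545 − €163.50 = €381.50.
Bill 3, €792: deductible already satisfied, so owner's share is 30% × €792 = €237.60. Adding that to €4196.10 gives €4433.70, past the €4400 cap; owner pays only €4400 − €4196.10 = €203.90. Plan pays €792 − €203.90 = €588.10.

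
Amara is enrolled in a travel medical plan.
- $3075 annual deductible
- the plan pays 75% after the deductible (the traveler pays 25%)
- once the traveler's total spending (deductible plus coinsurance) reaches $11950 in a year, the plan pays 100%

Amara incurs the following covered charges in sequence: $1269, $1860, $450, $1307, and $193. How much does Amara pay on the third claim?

$112.50

#1 ($1269): fully absorbed by the deductible. Traveler owes $1269 (running OOP $1269).
#2 ($1860): deductible takes $1806, $54 remains; 25% of $54 = $13.50. Cost to traveler: $1819.50. OOP to date $3088.50.
#3 ($450): 25% coinsurance on $450 = $112.50. Traveler pays $112.50; OOP now $3201.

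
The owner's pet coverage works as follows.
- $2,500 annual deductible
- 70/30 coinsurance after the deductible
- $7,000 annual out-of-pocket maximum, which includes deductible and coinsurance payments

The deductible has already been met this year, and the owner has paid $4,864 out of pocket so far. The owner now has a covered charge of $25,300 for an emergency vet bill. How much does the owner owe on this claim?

$2,136

With the deductible met, the entire $25,300 is subject to coinsurance.
30% of $25,300 = $7,590 falls to the owner.
That would bring total out-of-pocket to $12,454, past the $7,000 cap. The owner is capped at $7,000 − $4,864 = $2,136 on this claim.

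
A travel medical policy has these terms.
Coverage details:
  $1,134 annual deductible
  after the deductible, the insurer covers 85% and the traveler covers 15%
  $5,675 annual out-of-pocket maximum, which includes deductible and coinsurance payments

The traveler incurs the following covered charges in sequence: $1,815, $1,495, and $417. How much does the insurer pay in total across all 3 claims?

#1 ($1,815): deductible takes $1,134, $681 remains; traveler's 15% is $102.15. Traveler owes $1,236.15 (running OOP $1,236.15). Plan pays $1,815 − $1,236.15 = $578.85.
#2 ($1,495): deductible met; 15% of $1,495 = $224.25. Traveler pays $224.25; OOP now $1,460.40. Insurer: $1,495 − $224.25 = $1,270.75.
#3 ($417): deductible met; 15% of $417 = $62.55. Traveler owes $62.55 (running OOP $1,522.95). Plan pays $417 − $62.55 = $354.45.
Insurer total: $578.85 + $1,270.75 + $354.45 = $2,204.05.

$2,204.05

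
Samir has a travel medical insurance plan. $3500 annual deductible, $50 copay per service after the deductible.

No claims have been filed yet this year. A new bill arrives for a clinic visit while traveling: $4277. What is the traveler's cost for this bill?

$3550

Deductible not yet touched, so the first $3500 of the bill goes to the deductible.
After the $3500 deductible portion, $4277 − $3500 = $777 is subject to the copay.
Copay on this service: $50.
Traveler responsibility: $3500 + $50 = $3550.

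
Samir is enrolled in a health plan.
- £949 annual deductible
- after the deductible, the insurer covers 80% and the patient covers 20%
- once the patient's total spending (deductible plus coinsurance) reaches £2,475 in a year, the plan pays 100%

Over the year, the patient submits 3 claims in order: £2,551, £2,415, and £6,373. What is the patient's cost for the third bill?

#1 (£2,551): £949 to deductible, leaving £1,602; patient's 20% is £320.40. Patient pays £1,269.40; OOP now £1,269.40.
#2 (£2,415): deductible met; 20% of £2,415 = £483. Patient pays £483; OOP now £1,752.40.
#3 (£6,373): deductible met; 20% of £6,373 = £1,274.60. OOP would hit £3,027 > £2,475, so the cap limits the patient to £2,475 − £1,752.40 = £722.60.

£722.60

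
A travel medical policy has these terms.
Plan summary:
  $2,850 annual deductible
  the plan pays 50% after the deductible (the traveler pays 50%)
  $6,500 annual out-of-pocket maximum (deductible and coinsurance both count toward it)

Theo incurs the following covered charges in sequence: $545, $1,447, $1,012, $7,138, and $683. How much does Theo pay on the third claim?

$935

Claim 1 ($545): all of it applies to the deductible. Traveler owes $545 (running OOP $545).
Claim 2 ($1,447): fully absorbed by the deductible. Cost to traveler: $1,447. OOP to date $1,992.
Claim 3 ($1,012): $858 finishes the deductible; $154 goes to coinsurance; traveler's 50% is $77. Cost to traveler: $935. OOP to date $2,927.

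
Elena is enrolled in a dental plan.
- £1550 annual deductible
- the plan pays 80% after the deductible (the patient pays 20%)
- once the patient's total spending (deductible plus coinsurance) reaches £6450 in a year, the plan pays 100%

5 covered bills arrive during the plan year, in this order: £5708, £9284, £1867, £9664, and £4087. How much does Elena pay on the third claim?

£373.40

Bill 1, £5708: deductible takes £1550, £4158 remains; 20% of £4158 = £831.60. Cost to patient: £2381.60. OOP to date £2381.60.
Bill 2, £9284: deductible already satisfied, so patient's share is 20% × £9284 = £1856.80. Patient pays £1856.80; OOP now £4238.40.
Bill 3, £1867: deductible met; 20% of £1867 = £373.40. Cost to patient: £373.40. OOP to date £4611.80.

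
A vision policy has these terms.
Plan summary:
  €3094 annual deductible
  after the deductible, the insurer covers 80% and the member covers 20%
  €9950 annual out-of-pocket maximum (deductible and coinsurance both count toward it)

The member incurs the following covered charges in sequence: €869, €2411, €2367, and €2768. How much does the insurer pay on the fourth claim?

€2214.40

Claim 1 (€869): entire amount goes to the deductible. Member pays €869; OOP now €869. Insurer: €869 − €869 = €0.
Claim 2 (€2411): €2225 to deductible, leaving €186; 20% of €186 = €37.20. Cost to member: €2262.20. OOP to date €3131.20. Insurer: €2411 − €2262.20 = €148.80.
Claim 3 (€2367): 20% coinsurance on €2367 = €473.40. Member owes €473.40 (running OOP €3604.60). Plan pays €2367 − €473.40 = €1893.60.
Claim 4 (€2768): deductible met; 20% of €2768 = €553.60. Member pays €553.60; OOP now €4158.20. Insurer: €2768 − €553.60 = €2214.40.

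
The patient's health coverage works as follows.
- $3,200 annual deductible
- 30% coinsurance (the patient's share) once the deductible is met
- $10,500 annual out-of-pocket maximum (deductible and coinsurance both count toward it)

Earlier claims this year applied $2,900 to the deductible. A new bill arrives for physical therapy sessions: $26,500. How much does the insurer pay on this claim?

$2,900 of the $3,200 deductible is already met, leaving $300.
That leaves $26,500 − $300 = $26,200 for coinsurance.
30% of $26,200 = $7,860 falls to the patient.
So the patient owes $300 + $7,860 = $8,160 before any cap.
Adding $8,160 to the $2,900 already spent would give $11,060, which exceeds the $10,500 cap; the patient pays just $10,500 − $2,900 = $7,600.
The insurer covers the remainder: $26,500 − $7,600 = $18,900.

$18,900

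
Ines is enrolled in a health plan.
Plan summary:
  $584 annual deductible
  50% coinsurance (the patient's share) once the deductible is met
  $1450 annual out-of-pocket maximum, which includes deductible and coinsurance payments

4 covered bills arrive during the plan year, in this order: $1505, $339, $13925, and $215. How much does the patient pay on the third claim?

$236

Claim 1 — $1505: $584 to deductible, leaving $921; 50% of $921 = $460.50. Cost to patient: $1044.50. OOP to date $1044.50.
Claim 2 — $339: deductible already satisfied, so patient's share is 50% × $339 = $169.50. Cost to patient: $169.50. OOP to date $1214.
Claim 3 — $13925: 50% coinsurance on $13925 = $6962.50. That would push OOP to $8176.50, over the $1450 cap, so patient pays $1450 − $1214 = $236.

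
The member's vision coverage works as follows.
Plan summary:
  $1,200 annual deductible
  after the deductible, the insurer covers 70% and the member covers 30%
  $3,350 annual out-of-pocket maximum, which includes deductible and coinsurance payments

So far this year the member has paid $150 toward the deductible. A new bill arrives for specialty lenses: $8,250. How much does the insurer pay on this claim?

$5,050

Remaining deductible: $1,200 − $150 = $1,050.
The remaining $7,200 (= $8,250 − $1,050) moves to coinsurance.
Member's 30% share of $7,200 is $2,160.
Member responsibility before any cap: $1,050 + $2,160 = $3,210.
That would bring total out-of-pocket to $3,360, past the $3,350 cap. The member is capped at $3,350 − $150 = $3,200 on this claim.
The plan picks up $8,250 − $3,200 = $5,050.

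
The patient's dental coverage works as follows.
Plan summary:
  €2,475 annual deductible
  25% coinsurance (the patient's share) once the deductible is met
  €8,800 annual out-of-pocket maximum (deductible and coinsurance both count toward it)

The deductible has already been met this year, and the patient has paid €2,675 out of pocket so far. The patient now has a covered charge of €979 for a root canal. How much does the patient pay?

The deductible is already satisfied, so the full bill goes to coinsurance.
Coinsurance: €979 × 25% = €244.75.
Year-to-date out-of-pocket becomes €2,675 + €244.75 = €2,919.75, still under the €8,800 maximum, so no cap applies.

€244.75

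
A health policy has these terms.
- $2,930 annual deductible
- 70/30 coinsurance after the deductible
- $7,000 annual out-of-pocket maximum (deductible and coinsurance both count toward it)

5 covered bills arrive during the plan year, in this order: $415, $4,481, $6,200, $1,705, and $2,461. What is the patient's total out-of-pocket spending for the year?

$6,629.60

Bill 1, $415: entire amount goes to the deductible. Cost to patient: $415. OOP to date $415.
Bill 2, $4,481: $2,515 to deductible, leaving $1,966; patient's 30% is $589.80. Cost to patient: $3,104.80. OOP to date $3,519.80.
Bill 3, $6,200: deductible met; 30% of $6,200 = $1,860. Cost to patient: $1,860. OOP to date $5,379.80.
Bill 4, $1,705: deductible met; 30% of $1,705 = $511.50. Cost to patient: $511.50. OOP to date $5,891.30.
Bill 5, $2,461: 30% coinsurance on $2,461 = $738.30. Cost to patient: $738.30. OOP to date $6,629.60.
Summing the patient's payments: $415 + $3,104.80 + $1,860 + $511.50 + $738.30 = $6,629.60.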